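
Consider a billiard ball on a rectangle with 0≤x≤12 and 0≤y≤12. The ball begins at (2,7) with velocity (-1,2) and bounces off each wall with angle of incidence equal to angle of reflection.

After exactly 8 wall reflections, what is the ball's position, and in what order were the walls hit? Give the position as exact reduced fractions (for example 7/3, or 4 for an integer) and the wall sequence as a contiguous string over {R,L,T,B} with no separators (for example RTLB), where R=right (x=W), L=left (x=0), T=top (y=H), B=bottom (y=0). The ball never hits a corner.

Final position: (1/2,12)
Wall sequence: LTBRTBLT

1. t=2 → L at (0,11); v=(1,2)
2. t=1/2 → T at (1/2,12); v=(1,-2)
3. t=6 → B at (13/2,0); v=(1,2)
4. t=11/2 → R at (12,11); v=(-1,2)
5. t=1/2 → T at (23/2,12); v=(-1,-2)
6. t=6 → B at (11/2,0); v=(-1,2)
7. t=11/2 → L at (0,11); v=(1,2)
8. t=1/2 → T at (1/2,12); v=(1,-2)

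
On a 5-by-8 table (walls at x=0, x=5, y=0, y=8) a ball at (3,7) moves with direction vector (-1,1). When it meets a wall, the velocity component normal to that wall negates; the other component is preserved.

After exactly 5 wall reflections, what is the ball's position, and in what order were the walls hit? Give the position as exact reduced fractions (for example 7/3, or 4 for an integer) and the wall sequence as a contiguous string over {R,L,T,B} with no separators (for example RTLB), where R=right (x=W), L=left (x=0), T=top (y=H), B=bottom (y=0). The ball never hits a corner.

Final position: (0,4)
Wall sequence: TLRBL

1. t=1 → T at (2,8); v=(-1,-1)
2. t=2 → L at (0,6); v=(1,-1)
3. t=5 → R at (5,1); v=(-1,-1)
4. t=1 → B at (4,0); v=(-1,1)
5. t=4 → L at (0,4); v=(1,1)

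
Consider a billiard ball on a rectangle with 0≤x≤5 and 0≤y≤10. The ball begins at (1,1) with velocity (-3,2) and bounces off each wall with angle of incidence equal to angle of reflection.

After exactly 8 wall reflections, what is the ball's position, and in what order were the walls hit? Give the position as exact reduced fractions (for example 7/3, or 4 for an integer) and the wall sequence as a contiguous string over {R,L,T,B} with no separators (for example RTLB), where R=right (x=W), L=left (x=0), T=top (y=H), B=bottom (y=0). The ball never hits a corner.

Final position: (5/2,0)
Wall sequence: LRLTRLRB

1. t=1/3 → L at (0,5/3); v=(3,2)
2. t=5/3 → R at (5,5); v=(-3,2)
3. t=5/3 → L at (0,25/3); v=(3,2)
4. t=5/6 → T at (5/2,10); v=(3,-2)
5. t=5/6 → R at (5,25/3); v=(-3,-2)
6. t=5/3 → L at (0,5); v=(3,-2)
7. t=5/3 → R at (5,5/3); v=(-3,-2)
8. t=5/6 → B at (5/2,0); v=(-3,2)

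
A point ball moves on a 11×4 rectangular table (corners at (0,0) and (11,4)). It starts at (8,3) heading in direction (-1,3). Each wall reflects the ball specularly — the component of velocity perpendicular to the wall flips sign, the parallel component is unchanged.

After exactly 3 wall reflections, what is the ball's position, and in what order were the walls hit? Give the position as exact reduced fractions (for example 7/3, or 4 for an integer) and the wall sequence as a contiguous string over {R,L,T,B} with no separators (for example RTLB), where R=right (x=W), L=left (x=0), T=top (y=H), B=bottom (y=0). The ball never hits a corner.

Final position: (5,4)
Wall sequence: TBT

1. t=1/3 → T at (23/3,4); v=(-1,-3)
2. t=4/3 → B at (19/3,0); v=(-1,3)
3. t=4/3 → T at (5,4); v=(-1,-3)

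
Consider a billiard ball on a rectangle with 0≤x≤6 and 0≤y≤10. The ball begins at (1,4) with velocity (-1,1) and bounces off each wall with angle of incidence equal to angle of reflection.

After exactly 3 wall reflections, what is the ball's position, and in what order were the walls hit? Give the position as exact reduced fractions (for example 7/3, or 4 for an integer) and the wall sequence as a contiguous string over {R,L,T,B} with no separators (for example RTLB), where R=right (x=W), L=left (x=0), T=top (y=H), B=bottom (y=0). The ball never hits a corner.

Final position: (6,9)
Wall sequence: LTR

1. t=1 → L at (0,5); v=(1,1)
2. t=5 → T at (5,10); v=(1,-1)
3. t=1 → R at (6,9); v=(-1,-1)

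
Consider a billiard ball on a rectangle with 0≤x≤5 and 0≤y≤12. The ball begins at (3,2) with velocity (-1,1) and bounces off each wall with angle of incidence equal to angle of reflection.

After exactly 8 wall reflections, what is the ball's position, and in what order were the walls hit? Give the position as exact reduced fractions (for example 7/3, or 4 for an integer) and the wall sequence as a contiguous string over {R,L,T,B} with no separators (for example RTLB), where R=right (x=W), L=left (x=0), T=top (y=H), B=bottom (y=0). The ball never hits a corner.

Final position: (5,6)
Wall sequence: LRTLRBLR

1. t=3 → L at (0,5); v=(1,1)
2. t=5 → R at (5,10); v=(-1,1)
3. t=2 → T at (3,12); v=(-1,-1)
4. t=3 → L at (0,9); v=(1,-1)
5. t=5 → R at (5,4); v=(-1,-1)
6. t=4 → B at (1,0); v=(-1,1)
7. t=1 → L at (0,1); v=(1,1)
8. t=5 → R at (5,6); v=(-1,1)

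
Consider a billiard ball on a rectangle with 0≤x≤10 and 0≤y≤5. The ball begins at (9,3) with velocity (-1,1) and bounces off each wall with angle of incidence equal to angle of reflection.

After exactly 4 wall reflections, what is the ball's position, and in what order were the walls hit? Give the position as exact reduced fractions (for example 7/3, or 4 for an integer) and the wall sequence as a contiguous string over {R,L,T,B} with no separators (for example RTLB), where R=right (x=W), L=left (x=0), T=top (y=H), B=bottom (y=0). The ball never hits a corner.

Final position: (3,5)
Wall sequence: TBLT

1. t=2 → T at (7,5); v=(-1,-1)
2. t=5 → B at (2,0); v=(-1,1)
3. t=2 → L at (0,2); v=(1,1)
4. t=3 → T at (3,5); v=(1,-1)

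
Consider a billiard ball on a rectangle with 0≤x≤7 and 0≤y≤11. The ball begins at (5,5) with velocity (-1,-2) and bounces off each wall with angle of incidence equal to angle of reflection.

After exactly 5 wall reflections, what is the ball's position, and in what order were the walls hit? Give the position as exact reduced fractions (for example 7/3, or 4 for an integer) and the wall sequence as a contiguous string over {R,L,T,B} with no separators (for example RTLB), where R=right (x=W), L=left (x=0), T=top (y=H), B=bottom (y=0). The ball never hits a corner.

1. t=5/2 → B at (5/2,0); v=(-1,2)
2. t=5/2 → L at (0,5); v=(1,2)
3. t=3 → T at (3,11); v=(1,-2)
4. t=4 → R at (7,3); v=(-1,-2)
5. t=3/2 → B at (11/2,0); v=(-1,2)

Final position: (11/2,0)
Wall sequence: BLTRB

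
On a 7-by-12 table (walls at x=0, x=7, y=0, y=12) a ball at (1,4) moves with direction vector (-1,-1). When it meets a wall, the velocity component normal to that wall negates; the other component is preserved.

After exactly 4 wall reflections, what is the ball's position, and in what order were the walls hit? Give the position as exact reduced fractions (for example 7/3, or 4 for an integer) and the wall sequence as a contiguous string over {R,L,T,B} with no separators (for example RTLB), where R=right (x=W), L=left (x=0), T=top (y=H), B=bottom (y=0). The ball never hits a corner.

Final position: (0,11)
Wall sequence: LBRL

1. t=1 → L at (0,3); v=(1,-1)
2. t=3 → B at (3,0); v=(1,1)
3. t=4 → R at (7,4); v=(-1,1)
4. t=7 → L at (0,11); v=(1,1)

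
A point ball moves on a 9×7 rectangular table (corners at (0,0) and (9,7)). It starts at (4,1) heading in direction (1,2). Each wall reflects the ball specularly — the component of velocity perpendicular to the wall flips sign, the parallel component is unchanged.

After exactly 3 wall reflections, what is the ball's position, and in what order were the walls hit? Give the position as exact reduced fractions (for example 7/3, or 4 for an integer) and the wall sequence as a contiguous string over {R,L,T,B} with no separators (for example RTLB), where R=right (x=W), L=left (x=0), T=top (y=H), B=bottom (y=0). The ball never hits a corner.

1. t=3 → T at (7,7); v=(1,-2)
2. t=2 → R at (9,3); v=(-1,-2)
3. t=3/2 → B at (15/2,0); v=(-1,2)

Final position: (15/2,0)
Wall sequence: TRB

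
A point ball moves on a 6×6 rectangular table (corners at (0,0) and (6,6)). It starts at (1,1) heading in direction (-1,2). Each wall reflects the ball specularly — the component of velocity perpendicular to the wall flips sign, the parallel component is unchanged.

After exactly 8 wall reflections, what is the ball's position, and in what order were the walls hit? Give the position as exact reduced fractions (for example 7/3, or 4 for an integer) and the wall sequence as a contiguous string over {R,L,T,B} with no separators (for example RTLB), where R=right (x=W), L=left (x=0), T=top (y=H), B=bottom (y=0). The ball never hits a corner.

1. t=1 → L at (0,3); v=(1,2)
2. t=3/2 → T at (3/2,6); v=(1,-2)
3. t=3 → B at (9/2,0); v=(1,2)
4. t=3/2 → R at (6,3); v=(-1,2)
5. t=3/2 → T at (9/2,6); v=(-1,-2)
6. t=3 → B at (3/2,0); v=(-1,2)
7. t=3/2 → L at (0,3); v=(1,2)
8. t=3/2 → T at (3/2,6); v=(1,-2)

Final position: (3/2,6)
Wall sequence: LTBRTBLT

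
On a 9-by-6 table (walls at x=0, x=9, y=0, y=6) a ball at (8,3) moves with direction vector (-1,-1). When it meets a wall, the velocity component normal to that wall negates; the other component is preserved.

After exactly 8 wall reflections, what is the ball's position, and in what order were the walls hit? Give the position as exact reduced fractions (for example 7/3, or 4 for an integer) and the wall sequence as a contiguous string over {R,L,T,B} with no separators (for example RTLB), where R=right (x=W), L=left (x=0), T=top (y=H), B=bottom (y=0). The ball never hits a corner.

1. t=3 → B at (5,0); v=(-1,1)
2. t=5 → L at (0,5); v=(1,1)
3. t=1 → T at (1,6); v=(1,-1)
4. t=6 → B at (7,0); v=(1,1)
5. t=2 → R at (9,2); v=(-1,1)
6. t=4 → T at (5,6); v=(-1,-1)
7. t=5 → L at (0,1); v=(1,-1)
8. t=1 → B at (1,0); v=(1,1)

Final position: (1,0)
Wall sequence: BLTBRTLB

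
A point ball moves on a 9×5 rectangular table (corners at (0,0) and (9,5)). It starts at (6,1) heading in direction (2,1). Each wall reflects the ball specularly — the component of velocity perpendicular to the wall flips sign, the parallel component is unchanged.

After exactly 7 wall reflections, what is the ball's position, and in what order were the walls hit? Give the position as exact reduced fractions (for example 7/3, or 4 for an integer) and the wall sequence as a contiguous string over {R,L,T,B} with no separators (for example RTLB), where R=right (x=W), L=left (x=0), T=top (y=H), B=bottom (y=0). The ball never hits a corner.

Final position: (0,4)
Wall sequence: RTLBRTL

1. t=3/2 → R at (9,5/2); v=(-2,1)
2. t=5/2 → T at (4,5); v=(-2,-1)
3. t=2 → L at (0,3); v=(2,-1)
4. t=3 → B at (6,0); v=(2,1)
5. t=3/2 → R at (9,3/2); v=(-2,1)
6. t=7/2 → T at (2,5); v=(-2,-1)
7. t=1 → L at (0,4); v=(2,-1)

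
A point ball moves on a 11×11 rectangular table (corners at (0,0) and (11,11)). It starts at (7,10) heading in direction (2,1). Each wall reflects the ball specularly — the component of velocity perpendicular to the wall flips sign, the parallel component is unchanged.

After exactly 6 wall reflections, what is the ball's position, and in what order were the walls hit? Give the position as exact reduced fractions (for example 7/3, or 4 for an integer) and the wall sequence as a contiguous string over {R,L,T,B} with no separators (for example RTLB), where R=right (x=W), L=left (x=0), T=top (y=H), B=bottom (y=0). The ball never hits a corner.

Final position: (0,13/2)
Wall sequence: TRLBRL

1. t=1 → T at (9,11); v=(2,-1)
2. t=1 → R at (11,10); v=(-2,-1)
3. t=11/2 → L at (0,9/2); v=(2,-1)
4. t=9/2 → B at (9,0); v=(2,1)
5. t=1 → R at (11,1); v=(-2,1)
6. t=11/2 → L at (0,13/2); v=(2,1)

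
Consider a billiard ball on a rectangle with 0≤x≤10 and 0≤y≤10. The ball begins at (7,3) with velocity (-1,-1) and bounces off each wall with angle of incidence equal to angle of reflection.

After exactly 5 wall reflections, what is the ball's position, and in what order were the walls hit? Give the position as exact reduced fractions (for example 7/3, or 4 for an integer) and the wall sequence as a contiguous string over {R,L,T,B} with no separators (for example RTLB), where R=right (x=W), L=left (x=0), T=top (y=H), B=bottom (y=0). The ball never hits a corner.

1. t=3 → B at (4,0); v=(-1,1)
2. t=4 → L at (0,4); v=(1,1)
3. t=6 → T at (6,10); v=(1,-1)
4. t=4 → R at (10,6); v=(-1,-1)
5. t=6 → B at (4,0); v=(-1,1)

Final position: (4,0)
Wall sequence: BLTRB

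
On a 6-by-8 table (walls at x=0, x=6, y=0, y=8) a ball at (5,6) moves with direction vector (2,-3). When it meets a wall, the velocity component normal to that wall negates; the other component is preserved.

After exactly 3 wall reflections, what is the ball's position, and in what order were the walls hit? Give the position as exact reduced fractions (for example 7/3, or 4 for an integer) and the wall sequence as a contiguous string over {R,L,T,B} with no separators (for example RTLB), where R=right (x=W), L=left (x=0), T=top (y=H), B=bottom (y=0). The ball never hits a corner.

1. t=1/2 → R at (6,9/2); v=(-2,-3)
2. t=3/2 → B at (3,0); v=(-2,3)
3. t=3/2 → L at (0,9/2); v=(2,3)

Final position: (0,9/2)
Wall sequence: RBL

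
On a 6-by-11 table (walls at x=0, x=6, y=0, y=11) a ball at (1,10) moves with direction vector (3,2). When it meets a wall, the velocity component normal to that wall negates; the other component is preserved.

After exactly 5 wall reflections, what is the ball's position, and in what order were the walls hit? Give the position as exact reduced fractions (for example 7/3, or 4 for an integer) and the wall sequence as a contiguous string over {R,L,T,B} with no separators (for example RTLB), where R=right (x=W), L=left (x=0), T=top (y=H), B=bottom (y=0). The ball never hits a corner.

Final position: (5,0)
Wall sequence: TRLRB

1. t=1/2 → T at (5/2,11); v=(3,-2)
2. t=7/6 → R at (6,26/3); v=(-3,-2)
3. t=2 → L at (0,14/3); v=(3,-2)
4. t=2 → R at (6,2/3); v=(-3,-2)
5. t=1/3 → B at (5,0); v=(-3,2)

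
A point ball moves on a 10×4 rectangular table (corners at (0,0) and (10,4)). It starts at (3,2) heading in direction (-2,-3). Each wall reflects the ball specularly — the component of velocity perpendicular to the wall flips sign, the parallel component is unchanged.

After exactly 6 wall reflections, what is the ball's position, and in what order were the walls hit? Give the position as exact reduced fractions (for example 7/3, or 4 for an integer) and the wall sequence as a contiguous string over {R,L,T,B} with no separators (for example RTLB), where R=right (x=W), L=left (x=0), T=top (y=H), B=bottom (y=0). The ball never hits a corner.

1. t=2/3 → B at (5/3,0); v=(-2,3)
2. t=5/6 → L at (0,5/2); v=(2,3)
3. t=1/2 → T at (1,4); v=(2,-3)
4. t=4/3 → B at (11/3,0); v=(2,3)
5. t=4/3 → T at (19/3,4); v=(2,-3)
6. t=4/3 → B at (9,0); v=(2,3)

Final position: (9,0)
Wall sequence: BLTBTB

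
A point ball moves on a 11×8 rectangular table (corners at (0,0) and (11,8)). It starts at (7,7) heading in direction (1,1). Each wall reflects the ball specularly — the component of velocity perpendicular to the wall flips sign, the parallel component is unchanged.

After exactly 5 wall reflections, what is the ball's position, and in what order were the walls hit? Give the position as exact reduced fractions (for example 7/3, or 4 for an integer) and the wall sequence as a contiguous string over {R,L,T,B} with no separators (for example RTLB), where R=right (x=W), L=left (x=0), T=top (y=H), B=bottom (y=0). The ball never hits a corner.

1. t=1 → T at (8,8); v=(1,-1)
2. t=3 → R at (11,5); v=(-1,-1)
3. t=5 → B at (6,0); v=(-1,1)
4. t=6 → L at (0,6); v=(1,1)
5. t=2 → T at (2,8); v=(1,-1)

Final position: (2,8)
Wall sequence: TRBLT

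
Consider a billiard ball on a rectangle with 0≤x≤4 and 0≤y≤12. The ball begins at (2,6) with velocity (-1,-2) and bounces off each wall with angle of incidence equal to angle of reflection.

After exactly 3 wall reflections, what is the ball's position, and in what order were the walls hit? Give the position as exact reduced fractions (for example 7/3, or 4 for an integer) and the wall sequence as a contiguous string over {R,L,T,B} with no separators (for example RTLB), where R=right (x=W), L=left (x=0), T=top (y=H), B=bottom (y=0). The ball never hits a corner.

1. t=2 → L at (0,2); v=(1,-2)
2. t=1 → B at (1,0); v=(1,2)
3. t=3 → R at (4,6); v=(-1,2)

Final position: (4,6)
Wall sequence: LBR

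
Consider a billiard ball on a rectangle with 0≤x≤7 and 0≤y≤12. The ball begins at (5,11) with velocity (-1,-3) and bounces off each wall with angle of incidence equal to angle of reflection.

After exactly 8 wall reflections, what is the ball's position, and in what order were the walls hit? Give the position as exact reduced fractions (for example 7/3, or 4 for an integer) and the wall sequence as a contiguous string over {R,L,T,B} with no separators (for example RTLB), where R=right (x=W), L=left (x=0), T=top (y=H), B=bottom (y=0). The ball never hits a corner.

1. t=11/3 → B at (4/3,0); v=(-1,3)
2. t=4/3 → L at (0,4); v=(1,3)
3. t=8/3 → T at (8/3,12); v=(1,-3)
4. t=4 → B at (20/3,0); v=(1,3)
5. t=1/3 → R at (7,1); v=(-1,3)
6. t=11/3 → T at (10/3,12); v=(-1,-3)
7. t=10/3 → L at (0,2); v=(1,-3)
8. t=2/3 → B at (2/3,0); v=(1,3)

Final position: (2/3,0)
Wall sequence: BLTBRTLB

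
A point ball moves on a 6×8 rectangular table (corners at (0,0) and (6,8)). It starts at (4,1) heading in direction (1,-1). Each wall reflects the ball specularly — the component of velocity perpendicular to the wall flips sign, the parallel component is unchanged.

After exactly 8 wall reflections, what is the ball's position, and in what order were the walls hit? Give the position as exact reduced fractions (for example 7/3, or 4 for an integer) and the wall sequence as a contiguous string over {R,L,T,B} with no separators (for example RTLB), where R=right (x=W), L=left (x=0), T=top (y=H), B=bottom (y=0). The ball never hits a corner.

Final position: (5,8)
Wall sequence: BRLTRBLT

1. t=1 → B at (5,0); v=(1,1)
2. t=1 → R at (6,1); v=(-1,1)
3. t=6 → L at (0,7); v=(1,1)
4. t=1 → T at (1,8); v=(1,-1)
5. t=5 → R at (6,3); v=(-1,-1)
6. t=3 → B at (3,0); v=(-1,1)
7. t=3 → L at (0,3); v=(1,1)
8. t=5 → T at (5,8); v=(1,-1)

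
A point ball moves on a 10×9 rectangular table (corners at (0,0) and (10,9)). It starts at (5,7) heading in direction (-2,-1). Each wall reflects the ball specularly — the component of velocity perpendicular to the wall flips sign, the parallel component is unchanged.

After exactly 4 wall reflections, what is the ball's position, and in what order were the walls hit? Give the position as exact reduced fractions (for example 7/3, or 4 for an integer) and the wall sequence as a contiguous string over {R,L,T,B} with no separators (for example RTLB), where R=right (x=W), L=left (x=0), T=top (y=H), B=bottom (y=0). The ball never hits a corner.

1. t=5/2 → L at (0,9/2); v=(2,-1)
2. t=9/2 → B at (9,0); v=(2,1)
3. t=1/2 → R at (10,1/2); v=(-2,1)
4. t=5 → L at (0,11/2); v=(2,1)

Final position: (0,11/2)
Wall sequence: LBRL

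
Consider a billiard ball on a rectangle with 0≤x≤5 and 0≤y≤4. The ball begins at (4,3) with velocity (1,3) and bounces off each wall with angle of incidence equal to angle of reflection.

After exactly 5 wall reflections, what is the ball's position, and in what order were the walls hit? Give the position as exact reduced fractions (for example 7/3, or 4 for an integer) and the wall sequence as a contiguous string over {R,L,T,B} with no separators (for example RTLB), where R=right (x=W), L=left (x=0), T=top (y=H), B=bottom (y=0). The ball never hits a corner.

Final position: (5/3,0)
Wall sequence: TRBTB

1. t=1/3 → T at (13/3,4); v=(1,-3)
2. t=2/3 → R at (5,2); v=(-1,-3)
3. t=2/3 → B at (13/3,0); v=(-1,3)
4. t=4/3 → T at (3,4); v=(-1,-3)
5. t=4/3 → B at (5/3,0); v=(-1,3)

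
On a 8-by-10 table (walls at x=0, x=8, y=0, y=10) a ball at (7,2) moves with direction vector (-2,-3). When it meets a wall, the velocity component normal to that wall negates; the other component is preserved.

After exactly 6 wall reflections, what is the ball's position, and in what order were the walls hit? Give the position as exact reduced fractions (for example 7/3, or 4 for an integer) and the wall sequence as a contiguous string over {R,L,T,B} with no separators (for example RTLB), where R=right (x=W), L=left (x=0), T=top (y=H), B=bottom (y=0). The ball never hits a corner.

1. t=2/3 → B at (17/3,0); v=(-2,3)
2. t=17/6 → L at (0,17/2); v=(2,3)
3. t=1/2 → T at (1,10); v=(2,-3)
4. t=10/3 → B at (23/3,0); v=(2,3)
5. t=1/6 → R at (8,1/2); v=(-2,3)
6. t=19/6 → T at (5/3,10); v=(-2,-3)

Final position: (5/3,10)
Wall sequence: BLTBRT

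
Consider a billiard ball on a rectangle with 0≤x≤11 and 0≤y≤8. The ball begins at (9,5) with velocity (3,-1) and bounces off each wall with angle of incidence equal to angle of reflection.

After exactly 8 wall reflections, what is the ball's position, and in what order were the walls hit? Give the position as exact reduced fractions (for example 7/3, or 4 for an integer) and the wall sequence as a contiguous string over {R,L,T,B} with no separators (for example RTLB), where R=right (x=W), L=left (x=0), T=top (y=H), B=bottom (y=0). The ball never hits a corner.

1. t=2/3 → R at (11,13/3); v=(-3,-1)
2. t=11/3 → L at (0,2/3); v=(3,-1)
3. t=2/3 → B at (2,0); v=(3,1)
4. t=3 → R at (11,3); v=(-3,1)
5. t=11/3 → L at (0,20/3); v=(3,1)
6. t=4/3 → T at (4,8); v=(3,-1)
7. t=7/3 → R at (11,17/3); v=(-3,-1)
8. t=11/3 → L at (0,2); v=(3,-1)

Final position: (0,2)
Wall sequence: RLBRLTRL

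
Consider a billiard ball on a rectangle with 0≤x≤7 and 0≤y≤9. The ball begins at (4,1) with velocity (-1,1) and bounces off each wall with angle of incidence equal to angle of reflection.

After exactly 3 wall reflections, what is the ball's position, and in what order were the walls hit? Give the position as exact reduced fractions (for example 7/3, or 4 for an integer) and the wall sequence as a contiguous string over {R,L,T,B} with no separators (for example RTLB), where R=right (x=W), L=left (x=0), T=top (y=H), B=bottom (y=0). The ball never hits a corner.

Final position: (7,6)
Wall sequence: LTR

1. t=4 → L at (0,5); v=(1,1)
2. t=4 → T at (4,9); v=(1,-1)
3. t=3 → R at (7,6); v=(-1,-1)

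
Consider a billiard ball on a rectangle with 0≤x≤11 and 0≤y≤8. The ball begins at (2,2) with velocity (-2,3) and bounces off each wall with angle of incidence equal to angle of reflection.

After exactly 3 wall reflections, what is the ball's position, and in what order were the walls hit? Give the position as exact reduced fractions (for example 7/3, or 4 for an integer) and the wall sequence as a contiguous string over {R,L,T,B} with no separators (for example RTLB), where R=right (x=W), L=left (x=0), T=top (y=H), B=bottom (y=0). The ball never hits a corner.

1. t=1 → L at (0,5); v=(2,3)
2. t=1 → T at (2,8); v=(2,-3)
3. t=8/3 → B at (22/3,0); v=(2,3)

Final position: (22/3,0)
Wall sequence: LTB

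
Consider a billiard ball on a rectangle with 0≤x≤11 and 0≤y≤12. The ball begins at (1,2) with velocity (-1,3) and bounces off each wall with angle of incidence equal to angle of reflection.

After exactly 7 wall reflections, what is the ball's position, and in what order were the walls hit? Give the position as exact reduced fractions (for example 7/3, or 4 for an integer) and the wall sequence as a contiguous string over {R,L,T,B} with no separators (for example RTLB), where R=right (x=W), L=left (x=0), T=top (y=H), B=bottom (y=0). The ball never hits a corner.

Final position: (11/3,12)
Wall sequence: LTBTRBT

1. t=1 → L at (0,5); v=(1,3)
2. t=7/3 → T at (7/3,12); v=(1,-3)
3. t=4 → B at (19/3,0); v=(1,3)
4. t=4 → T at (31/3,12); v=(1,-3)
5. t=2/3 → R at (11,10); v=(-1,-3)
6. t=10/3 → B at (23/3,0); v=(-1,3)
7. t=4 → T at (11/3,12); v=(-1,-3)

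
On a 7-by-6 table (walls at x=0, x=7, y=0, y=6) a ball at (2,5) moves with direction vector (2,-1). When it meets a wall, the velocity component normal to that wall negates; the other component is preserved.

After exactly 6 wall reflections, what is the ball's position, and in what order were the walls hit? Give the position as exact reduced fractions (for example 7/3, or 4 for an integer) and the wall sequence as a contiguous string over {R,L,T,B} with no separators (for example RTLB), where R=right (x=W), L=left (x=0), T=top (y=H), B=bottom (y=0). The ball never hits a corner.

Final position: (0,4)
Wall sequence: RBLRTL

1. t=5/2 → R at (7,5/2); v=(-2,-1)
2. t=5/2 → B at (2,0); v=(-2,1)
3. t=1 → L at (0,1); v=(2,1)
4. t=7/2 → R at (7,9/2); v=(-2,1)
5. t=3/2 → T at (4,6); v=(-2,-1)
6. t=2 → L at (0,4); v=(2,-1)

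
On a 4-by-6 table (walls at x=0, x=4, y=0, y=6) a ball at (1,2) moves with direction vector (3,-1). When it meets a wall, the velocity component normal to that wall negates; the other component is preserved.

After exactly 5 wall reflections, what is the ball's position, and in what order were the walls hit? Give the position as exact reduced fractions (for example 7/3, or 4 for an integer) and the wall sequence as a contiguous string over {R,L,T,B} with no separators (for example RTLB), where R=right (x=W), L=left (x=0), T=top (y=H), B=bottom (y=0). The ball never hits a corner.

Final position: (0,3)
Wall sequence: RBLRL

1. t=1 → R at (4,1); v=(-3,-1)
2. t=1 → B at (1,0); v=(-3,1)
3. t=1/3 → L at (0,1/3); v=(3,1)
4. t=4/3 → R at (4,5/3); v=(-3,1)
5. t=4/3 → L at (0,3); v=(3,1)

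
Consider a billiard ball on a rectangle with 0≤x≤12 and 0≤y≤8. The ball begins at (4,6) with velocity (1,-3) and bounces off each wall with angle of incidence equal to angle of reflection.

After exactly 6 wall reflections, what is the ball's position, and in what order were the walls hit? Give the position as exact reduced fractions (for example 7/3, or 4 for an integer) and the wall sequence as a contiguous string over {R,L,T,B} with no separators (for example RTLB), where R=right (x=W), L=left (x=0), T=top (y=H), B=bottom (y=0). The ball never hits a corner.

1. t=2 → B at (6,0); v=(1,3)
2. t=8/3 → T at (26/3,8); v=(1,-3)
3. t=8/3 → B at (34/3,0); v=(1,3)
4. t=2/3 → R at (12,2); v=(-1,3)
5. t=2 → T at (10,8); v=(-1,-3)
6. t=8/3 → B at (22/3,0); v=(-1,3)

Final position: (22/3,0)
Wall sequence: BTBRTB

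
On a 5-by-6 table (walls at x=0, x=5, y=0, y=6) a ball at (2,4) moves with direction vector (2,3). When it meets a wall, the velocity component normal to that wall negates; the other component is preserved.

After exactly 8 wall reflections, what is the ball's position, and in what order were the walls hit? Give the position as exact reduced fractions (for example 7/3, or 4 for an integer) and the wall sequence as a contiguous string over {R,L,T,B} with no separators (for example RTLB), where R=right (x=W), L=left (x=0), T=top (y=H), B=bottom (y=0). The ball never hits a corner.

1. t=2/3 → T at (10/3,6); v=(2,-3)
2. t=5/6 → R at (5,7/2); v=(-2,-3)
3. t=7/6 → B at (8/3,0); v=(-2,3)
4. t=4/3 → L at (0,4); v=(2,3)
5. t=2/3 → T at (4/3,6); v=(2,-3)
6. t=11/6 → R at (5,1/2); v=(-2,-3)
7. t=1/6 → B at (14/3,0); v=(-2,3)
8. t=2 → T at (2/3,6); v=(-2,-3)

Final position: (2/3,6)
Wall sequence: TRBLTRBT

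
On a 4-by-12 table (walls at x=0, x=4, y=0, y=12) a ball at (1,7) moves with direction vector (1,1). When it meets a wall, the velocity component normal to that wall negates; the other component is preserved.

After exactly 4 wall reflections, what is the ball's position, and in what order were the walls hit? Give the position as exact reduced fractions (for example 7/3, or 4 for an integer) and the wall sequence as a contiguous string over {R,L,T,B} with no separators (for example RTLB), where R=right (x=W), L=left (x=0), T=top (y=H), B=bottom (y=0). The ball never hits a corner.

1. t=3 → R at (4,10); v=(-1,1)
2. t=2 → T at (2,12); v=(-1,-1)
3. t=2 → L at (0,10); v=(1,-1)
4. t=4 → R at (4,6); v=(-1,-1)

Final position: (4,6)
Wall sequence: RTLR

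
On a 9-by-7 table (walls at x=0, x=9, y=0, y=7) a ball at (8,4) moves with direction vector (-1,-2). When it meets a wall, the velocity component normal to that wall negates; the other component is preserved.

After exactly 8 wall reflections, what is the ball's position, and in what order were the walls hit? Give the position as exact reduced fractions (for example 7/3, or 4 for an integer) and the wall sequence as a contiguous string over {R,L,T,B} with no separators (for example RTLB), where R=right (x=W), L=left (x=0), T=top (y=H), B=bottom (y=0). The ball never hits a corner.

Final position: (13/2,7)
Wall sequence: BTLBTBRT

1. t=2 → B at (6,0); v=(-1,2)
2. t=7/2 → T at (5/2,7); v=(-1,-2)
3. t=5/2 → L at (0,2); v=(1,-2)
4. t=1 → B at (1,0); v=(1,2)
5. t=7/2 → T at (9/2,7); v=(1,-2)
6. t=7/2 → B at (8,0); v=(1,2)
7. t=1 → R at (9,2); v=(-1,2)
8. t=5/2 → T at (13/2,7); v=(-1,-2)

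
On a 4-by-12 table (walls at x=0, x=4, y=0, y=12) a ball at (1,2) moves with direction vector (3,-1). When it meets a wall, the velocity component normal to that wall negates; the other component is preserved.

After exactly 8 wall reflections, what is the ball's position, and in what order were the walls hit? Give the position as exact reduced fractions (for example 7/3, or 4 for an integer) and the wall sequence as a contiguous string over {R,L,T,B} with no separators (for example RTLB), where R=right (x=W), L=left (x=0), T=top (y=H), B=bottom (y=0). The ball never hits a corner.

1. t=1 → R at (4,1); v=(-3,-1)
2. t=1 → B at (1,0); v=(-3,1)
3. t=1/3 → L at (0,1/3); v=(3,1)
4. t=4/3 → R at (4,5/3); v=(-3,1)
5. t=4/3 → L at (0,3); v=(3,1)
6. t=4/3 → R at (4,13/3); v=(-3,1)
7. t=4/3 → L at (0,17/3); v=(3,1)
8. t=4/3 → R at (4,7); v=(-3,1)

Final position: (4,7)
Wall sequence: RBLRLRLR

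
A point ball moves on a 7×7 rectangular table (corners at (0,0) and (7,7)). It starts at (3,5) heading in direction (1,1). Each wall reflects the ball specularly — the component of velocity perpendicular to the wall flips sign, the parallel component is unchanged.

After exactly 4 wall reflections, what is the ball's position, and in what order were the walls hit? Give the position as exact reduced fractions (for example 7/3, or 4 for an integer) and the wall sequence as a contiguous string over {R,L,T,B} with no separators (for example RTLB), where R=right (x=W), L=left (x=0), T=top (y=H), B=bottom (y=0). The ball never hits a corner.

Final position: (0,2)
Wall sequence: TRBL

1. t=2 → T at (5,7); v=(1,-1)
2. t=2 → R at (7,5); v=(-1,-1)
3. t=5 → B at (2,0); v=(-1,1)
4. t=2 → L at (0,2); v=(1,1)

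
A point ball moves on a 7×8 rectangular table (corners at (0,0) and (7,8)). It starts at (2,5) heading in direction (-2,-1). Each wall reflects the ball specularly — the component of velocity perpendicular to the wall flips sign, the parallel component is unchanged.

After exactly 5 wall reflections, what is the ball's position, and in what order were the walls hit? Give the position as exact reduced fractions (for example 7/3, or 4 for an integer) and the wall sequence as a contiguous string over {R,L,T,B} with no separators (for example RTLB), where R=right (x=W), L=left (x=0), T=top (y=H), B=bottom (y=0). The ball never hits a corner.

1. t=1 → L at (0,4); v=(2,-1)
2. t=7/2 → R at (7,1/2); v=(-2,-1)
3. t=1/2 → B at (6,0); v=(-2,1)
4. t=3 → L at (0,3); v=(2,1)
5. t=7/2 → R at (7,13/2); v=(-2,1)

Final position: (7,13/2)
Wall sequence: LRBLR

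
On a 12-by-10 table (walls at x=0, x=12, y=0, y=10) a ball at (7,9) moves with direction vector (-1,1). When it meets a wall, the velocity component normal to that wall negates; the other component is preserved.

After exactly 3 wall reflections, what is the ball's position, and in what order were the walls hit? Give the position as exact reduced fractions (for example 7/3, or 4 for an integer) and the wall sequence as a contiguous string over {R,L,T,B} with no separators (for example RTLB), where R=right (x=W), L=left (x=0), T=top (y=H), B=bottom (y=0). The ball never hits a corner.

1. t=1 → T at (6,10); v=(-1,-1)
2. t=6 → L at (0,4); v=(1,-1)
3. t=4 → B at (4,0); v=(1,1)

Final position: (4,0)
Wall sequence: TLB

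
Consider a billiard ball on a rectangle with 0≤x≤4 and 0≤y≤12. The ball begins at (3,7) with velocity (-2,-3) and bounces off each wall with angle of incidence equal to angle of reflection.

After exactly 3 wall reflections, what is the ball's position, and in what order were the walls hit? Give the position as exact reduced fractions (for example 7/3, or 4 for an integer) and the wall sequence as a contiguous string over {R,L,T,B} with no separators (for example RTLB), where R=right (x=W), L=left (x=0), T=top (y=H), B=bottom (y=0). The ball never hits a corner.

Final position: (4,7/2)
Wall sequence: LBR

1. t=3/2 → L at (0,5/2); v=(2,-3)
2. t=5/6 → B at (5/3,0); v=(2,3)
3. t=7/6 → R at (4,7/2); v=(-2,3)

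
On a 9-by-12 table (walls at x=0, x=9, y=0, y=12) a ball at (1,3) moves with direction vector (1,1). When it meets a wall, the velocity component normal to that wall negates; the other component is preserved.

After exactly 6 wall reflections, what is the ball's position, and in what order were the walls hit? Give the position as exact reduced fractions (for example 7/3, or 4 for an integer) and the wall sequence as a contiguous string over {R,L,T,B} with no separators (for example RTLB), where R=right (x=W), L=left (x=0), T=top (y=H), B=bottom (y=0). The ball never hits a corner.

Final position: (2,12)
Wall sequence: RTLBRT

1. t=8 → R at (9,11); v=(-1,1)
2. t=1 → T at (8,12); v=(-1,-1)
3. t=8 → L at (0,4); v=(1,-1)
4. t=4 → B at (4,0); v=(1,1)
5. t=5 → R at (9,5); v=(-1,1)
6. t=7 → T at (2,12); v=(-1,-1)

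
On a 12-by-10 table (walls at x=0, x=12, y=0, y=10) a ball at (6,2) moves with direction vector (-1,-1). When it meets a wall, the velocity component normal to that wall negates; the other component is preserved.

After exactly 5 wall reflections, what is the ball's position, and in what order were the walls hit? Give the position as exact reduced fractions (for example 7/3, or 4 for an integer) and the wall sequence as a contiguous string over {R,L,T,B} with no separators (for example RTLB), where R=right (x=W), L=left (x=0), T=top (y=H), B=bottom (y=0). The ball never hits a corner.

1. t=2 → B at (4,0); v=(-1,1)
2. t=4 → L at (0,4); v=(1,1)
3. t=6 → T at (6,10); v=(1,-1)
4. t=6 → R at (12,4); v=(-1,-1)
5. t=4 → B at (8,0); v=(-1,1)

Final position: (8,0)
Wall sequence: BLTRB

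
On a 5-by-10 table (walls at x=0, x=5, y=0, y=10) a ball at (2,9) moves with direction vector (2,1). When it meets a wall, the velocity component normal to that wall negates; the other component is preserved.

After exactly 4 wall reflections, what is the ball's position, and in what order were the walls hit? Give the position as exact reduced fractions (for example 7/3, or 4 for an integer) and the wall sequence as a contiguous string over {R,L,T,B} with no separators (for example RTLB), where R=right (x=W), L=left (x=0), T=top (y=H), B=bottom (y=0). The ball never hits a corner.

1. t=1 → T at (4,10); v=(2,-1)
2. t=1/2 → R at (5,19/2); v=(-2,-1)
3. t=5/2 → L at (0,7); v=(2,-1)
4. t=5/2 → R at (5,9/2); v=(-2,-1)

Final position: (5,9/2)
Wall sequence: TRLR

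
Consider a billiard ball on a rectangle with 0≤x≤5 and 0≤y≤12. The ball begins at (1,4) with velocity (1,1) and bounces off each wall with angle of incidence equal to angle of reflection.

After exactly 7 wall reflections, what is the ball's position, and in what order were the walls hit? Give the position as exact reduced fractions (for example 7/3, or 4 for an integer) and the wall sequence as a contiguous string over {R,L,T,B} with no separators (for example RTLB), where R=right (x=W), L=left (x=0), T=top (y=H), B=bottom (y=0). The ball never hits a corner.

Final position: (5,4)
Wall sequence: RTLRLBR

1. t=4 → R at (5,8); v=(-1,1)
2. t=4 → T at (1,12); v=(-1,-1)
3. t=1 → L at (0,11); v=(1,-1)
4. t=5 → R at (5,6); v=(-1,-1)
5. t=5 → L at (0,1); v=(1,-1)
6. t=1 → B at (1,0); v=(1,1)
7. t=4 → R at (5,4); v=(-1,1)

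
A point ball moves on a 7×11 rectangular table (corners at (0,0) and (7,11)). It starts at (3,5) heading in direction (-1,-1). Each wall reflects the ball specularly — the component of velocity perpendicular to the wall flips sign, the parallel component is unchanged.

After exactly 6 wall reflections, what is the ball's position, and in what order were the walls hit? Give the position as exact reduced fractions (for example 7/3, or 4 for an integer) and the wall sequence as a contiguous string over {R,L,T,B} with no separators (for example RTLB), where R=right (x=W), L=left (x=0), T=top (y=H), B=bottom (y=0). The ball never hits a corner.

1. t=3 → L at (0,2); v=(1,-1)
2. t=2 → B at (2,0); v=(1,1)
3. t=5 → R at (7,5); v=(-1,1)
4. t=6 → T at (1,11); v=(-1,-1)
5. t=1 → L at (0,10); v=(1,-1)
6. t=7 → R at (7,3); v=(-1,-1)

Final position: (7,3)
Wall sequence: LBRTLR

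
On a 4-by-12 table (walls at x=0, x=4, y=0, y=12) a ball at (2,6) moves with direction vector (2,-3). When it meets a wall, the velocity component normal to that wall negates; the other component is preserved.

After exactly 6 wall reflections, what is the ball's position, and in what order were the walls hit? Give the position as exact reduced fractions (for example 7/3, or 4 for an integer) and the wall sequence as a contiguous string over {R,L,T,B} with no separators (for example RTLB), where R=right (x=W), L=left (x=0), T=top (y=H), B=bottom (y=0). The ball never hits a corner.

1. t=1 → R at (4,3); v=(-2,-3)
2. t=1 → B at (2,0); v=(-2,3)
3. t=1 → L at (0,3); v=(2,3)
4. t=2 → R at (4,9); v=(-2,3)
5. t=1 → T at (2,12); v=(-2,-3)
6. t=1 → L at (0,9); v=(2,-3)

Final position: (0,9)
Wall sequence: RBLRTL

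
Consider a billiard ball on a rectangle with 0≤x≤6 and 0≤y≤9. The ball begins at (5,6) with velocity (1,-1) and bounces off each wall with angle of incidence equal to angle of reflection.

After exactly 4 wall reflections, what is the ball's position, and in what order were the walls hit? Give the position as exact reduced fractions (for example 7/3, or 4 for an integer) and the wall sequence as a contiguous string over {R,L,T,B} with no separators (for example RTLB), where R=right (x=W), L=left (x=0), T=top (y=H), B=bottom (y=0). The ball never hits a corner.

Final position: (6,7)
Wall sequence: RBLR

1. t=1 → R at (6,5); v=(-1,-1)
2. t=5 → B at (1,0); v=(-1,1)
3. t=1 → L at (0,1); v=(1,1)
4. t=6 → R at (6,7); v=(-1,1)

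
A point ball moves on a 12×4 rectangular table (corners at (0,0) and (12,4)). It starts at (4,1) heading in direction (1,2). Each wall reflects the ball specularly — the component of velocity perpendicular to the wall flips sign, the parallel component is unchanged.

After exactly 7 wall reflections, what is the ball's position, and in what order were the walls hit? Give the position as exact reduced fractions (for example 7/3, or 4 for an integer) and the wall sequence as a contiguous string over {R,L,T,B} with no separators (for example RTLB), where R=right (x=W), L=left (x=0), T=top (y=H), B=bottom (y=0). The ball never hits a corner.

Final position: (17/2,0)
Wall sequence: TBTBRTB

1. t=3/2 → T at (11/2,4); v=(1,-2)
2. t=2 → B at (15/2,0); v=(1,2)
3. t=2 → T at (19/2,4); v=(1,-2)
4. t=2 → B at (23/2,0); v=(1,2)
5. t=1/2 → R at (12,1); v=(-1,2)
6. t=3/2 → T at (21/2,4); v=(-1,-2)
7. t=2 → B at (17/2,0); v=(-1,2)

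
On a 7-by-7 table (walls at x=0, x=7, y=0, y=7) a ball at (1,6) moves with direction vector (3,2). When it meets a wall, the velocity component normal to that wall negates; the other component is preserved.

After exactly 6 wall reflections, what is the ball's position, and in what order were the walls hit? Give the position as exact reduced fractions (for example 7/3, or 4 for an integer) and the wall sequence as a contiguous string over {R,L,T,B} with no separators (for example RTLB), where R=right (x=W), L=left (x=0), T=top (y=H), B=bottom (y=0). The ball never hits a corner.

1. t=1/2 → T at (5/2,7); v=(3,-2)
2. t=3/2 → R at (7,4); v=(-3,-2)
3. t=2 → B at (1,0); v=(-3,2)
4. t=1/3 → L at (0,2/3); v=(3,2)
5. t=7/3 → R at (7,16/3); v=(-3,2)
6. t=5/6 → T at (9/2,7); v=(-3,-2)

Final position: (9/2,7)
Wall sequence: TRBLRT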